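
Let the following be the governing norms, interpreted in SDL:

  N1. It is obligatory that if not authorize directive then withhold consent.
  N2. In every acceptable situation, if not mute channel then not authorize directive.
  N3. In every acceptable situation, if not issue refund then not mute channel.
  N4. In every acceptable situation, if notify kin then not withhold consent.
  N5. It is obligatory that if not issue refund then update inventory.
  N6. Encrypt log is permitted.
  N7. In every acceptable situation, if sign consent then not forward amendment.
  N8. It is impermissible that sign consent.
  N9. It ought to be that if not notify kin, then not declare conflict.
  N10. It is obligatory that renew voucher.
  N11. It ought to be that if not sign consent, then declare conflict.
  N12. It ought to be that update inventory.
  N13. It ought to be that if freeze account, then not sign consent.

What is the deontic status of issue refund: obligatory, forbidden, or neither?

Obligatory

F(sign_consent) at premise 8 means O(¬sign_consent).
From O(¬sign_consent) and premise 11, O(¬sign_consent → declare_conflict), we obtain O(declare_conflict).
The contrapositive of premise 9 (O(¬notify_kin → ¬declare_conflict)) is O(declare_conflict → notify_kin), and O(declare_conflict) is already established, so O(notify_kin).
With premise 4, O(notify_kin → ¬withhold_consent), the K-axiom yields O(¬withhold_consent).
Premise 1 is O(¬authorize_directive → withhold_consent); contrapositively O(¬withhold_consent → authorize_directive). Since O(¬withhold_consent) holds, K gives O(authorize_directive).
Premise 2 is O(¬mute_channel → ¬authorize_directive); contrapositively O(authorize_directive → mute_channel). Since O(authorize_directive) holds, K gives O(mute_channel).
Premise 3, O(¬issue_refund → ¬mute_channel), contraposes to O(mute_channel → issue_refund); with O(mute_channel) we get O(issue_refund).
Premises 5, 6, 7, 10, 12, 13 do not contribute to this derivation.
Hence issue_refund is obligatory.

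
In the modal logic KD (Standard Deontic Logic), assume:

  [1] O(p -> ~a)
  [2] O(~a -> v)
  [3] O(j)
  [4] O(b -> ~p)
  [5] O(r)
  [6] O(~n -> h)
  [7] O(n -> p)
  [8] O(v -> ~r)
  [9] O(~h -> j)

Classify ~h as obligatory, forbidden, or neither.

Forbidden

From premise 5 we have O(r).
Premise 8 is O(v -> ~r); contrapositively O(r -> ~v). Since O(r) holds, K gives O(~v).
Premise 2, O(~a -> v), contraposes to O(~v -> a); with O(~v) we get O(a).
The contrapositive of premise 1 (O(p -> ~a)) is O(a -> ~p), and O(a) is already established, so O(~p).
Premise 7 is O(n -> p); contrapositively O(~p -> ~n). Since O(~p) holds, K gives O(~n).
Applying K to premise 6 (O(~n -> h)) and O(~n) yields O(h).
Premises 3, 4, 9 do not contribute to this derivation.
Thus O(h), which is F(~h): ~h is forbidden.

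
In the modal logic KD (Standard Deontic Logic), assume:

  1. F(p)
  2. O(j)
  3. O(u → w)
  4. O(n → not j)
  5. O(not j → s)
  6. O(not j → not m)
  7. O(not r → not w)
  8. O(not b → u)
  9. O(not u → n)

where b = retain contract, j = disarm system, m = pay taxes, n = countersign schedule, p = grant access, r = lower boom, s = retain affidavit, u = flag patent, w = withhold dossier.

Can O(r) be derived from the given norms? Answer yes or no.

Premise 2 states O(j) outright.
Premise 4, O(n → not j), contraposes to O(j → not n); with O(j) we get O(not n).
Premise 9, O(not u → n), contraposes to O(not n → u); with O(not n) we get O(u).
Premise 3 is O(u → w); since O(u), deontic closure gives O(w).
The contrapositive of premise 7 (O(not r → not w)) is O(w → r), and O(w) is already established, so O(r).
Premises 1, 5, 6, 8 do not contribute to this derivation.
So O(r) follows.

Yes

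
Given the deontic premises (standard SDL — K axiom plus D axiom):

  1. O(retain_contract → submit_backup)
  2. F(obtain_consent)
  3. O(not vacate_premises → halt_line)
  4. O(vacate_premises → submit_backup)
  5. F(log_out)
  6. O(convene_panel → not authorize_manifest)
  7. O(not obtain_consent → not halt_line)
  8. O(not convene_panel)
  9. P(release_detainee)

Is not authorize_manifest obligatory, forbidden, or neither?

Neither

Premise 6 is O(convene_panel → not authorize_manifest), but O(convene_panel) is not derivable from the premises, so it does not yield O(not authorize_manifest).
No premise or chain of K-axiom applications forces O(not authorize_manifest), and none forces O(authorize_manifest). So not authorize_manifest is neither obligatory nor forbidden under these norms.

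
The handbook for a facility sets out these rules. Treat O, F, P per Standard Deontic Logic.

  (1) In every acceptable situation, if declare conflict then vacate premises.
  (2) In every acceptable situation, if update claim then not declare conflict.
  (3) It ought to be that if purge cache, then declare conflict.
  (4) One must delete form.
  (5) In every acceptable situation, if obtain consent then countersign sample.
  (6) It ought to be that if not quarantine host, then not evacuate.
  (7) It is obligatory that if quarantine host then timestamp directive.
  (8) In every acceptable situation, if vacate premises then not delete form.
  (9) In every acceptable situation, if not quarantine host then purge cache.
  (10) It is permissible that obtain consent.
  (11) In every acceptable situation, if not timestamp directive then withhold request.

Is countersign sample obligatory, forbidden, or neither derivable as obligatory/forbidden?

Neither

Premise 5 is O(obtain_consent → countersign_sample), but O(obtain_consent) is not derivable from the premises (the permission P(obtain_consent) asserts only ¬O(¬obtain_consent), not O(obtain_consent)), so it does not yield O(countersign_sample).
No premise or chain of K-axiom applications forces O(countersign_sample), and none forces O(¬countersign_sample). So countersign_sample is neither obligatory nor forbidden under these norms.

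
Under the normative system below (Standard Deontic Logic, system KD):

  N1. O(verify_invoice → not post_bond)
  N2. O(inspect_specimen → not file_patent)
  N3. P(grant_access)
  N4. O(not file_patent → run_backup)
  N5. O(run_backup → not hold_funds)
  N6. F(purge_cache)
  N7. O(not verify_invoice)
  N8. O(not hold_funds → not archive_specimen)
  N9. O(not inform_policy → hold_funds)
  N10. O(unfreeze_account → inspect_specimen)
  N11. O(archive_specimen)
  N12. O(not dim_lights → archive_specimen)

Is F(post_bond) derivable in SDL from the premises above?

No

Premise 1 is O(verify_invoice → not post_bond), but O(verify_invoice) is not derivable from the premises, so it does not yield O(not post_bond).
No other premise forces O(not post_bond). An ideal world satisfying every premise can still have post_bond true, so F(post_bond) is not derivable.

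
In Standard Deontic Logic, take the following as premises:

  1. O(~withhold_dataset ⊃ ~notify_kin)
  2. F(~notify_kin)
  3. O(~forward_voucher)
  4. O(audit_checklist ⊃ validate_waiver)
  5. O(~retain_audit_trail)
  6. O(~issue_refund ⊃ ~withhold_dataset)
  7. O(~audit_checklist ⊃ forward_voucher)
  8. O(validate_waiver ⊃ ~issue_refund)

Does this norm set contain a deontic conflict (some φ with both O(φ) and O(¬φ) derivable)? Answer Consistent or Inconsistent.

Inconsistent

F(~notify_kin) at premise 2 means O(notify_kin).
The contrapositive of premise 1 (O(~withhold_dataset ⊃ ~notify_kin)) is O(notify_kin ⊃ withhold_dataset), and O(notify_kin) is already established, so O(withhold_dataset).
Premise 6 is O(~issue_refund ⊃ ~withhold_dataset); contrapositively O(withhold_dataset ⊃ issue_refund). Since O(withhold_dataset) holds, K gives O(issue_refund).
Premise 8, O(validate_waiver ⊃ ~issue_refund), contraposes to O(issue_refund ⊃ ~validate_waiver); with O(issue_refund) we get O(~validate_waiver).
The contrapositive of premise 4 (O(audit_checklist ⊃ validate_waiver)) is O(~validate_waiver ⊃ ~audit_checklist), and O(~validate_waiver) is already established, so O(~audit_checklist).
Applying K to premise 7 (O(~audit_checklist ⊃ forward_voucher)) and O(~audit_checklist) yields O(forward_voucher).
Yet premise 3 states O(~forward_voucher).
We now have both O(forward_voucher) and O(~forward_voucher) — forward_voucher is simultaneously obligatory and forbidden, violating the D-axiom.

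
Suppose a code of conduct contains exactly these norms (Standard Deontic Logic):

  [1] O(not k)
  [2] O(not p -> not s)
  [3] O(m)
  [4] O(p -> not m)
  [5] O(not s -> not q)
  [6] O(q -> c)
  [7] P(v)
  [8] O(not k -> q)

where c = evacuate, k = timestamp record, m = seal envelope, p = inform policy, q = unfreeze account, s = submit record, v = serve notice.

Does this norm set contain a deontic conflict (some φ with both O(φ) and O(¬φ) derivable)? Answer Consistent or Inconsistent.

Inconsistent

From premise 3 we have O(m).
Premise 4 is O(p -> not m); contrapositively O(m -> not p). Since O(m) holds, K gives O(not p).
Premise 2 is O(not p -> not s); since O(not p), deontic closure gives O(not s).
Premise 5 is O(not s -> not q); since O(not s), deontic closure gives O(not q).
The contrapositive of premise 8 (O(not k -> q)) is O(not q -> k), and O(not q) is already established, so O(k).
Yet premise 1 states O(not k).
We now have both O(k) and O(not k) — k is simultaneously obligatory and forbidden, violating the D-axiom.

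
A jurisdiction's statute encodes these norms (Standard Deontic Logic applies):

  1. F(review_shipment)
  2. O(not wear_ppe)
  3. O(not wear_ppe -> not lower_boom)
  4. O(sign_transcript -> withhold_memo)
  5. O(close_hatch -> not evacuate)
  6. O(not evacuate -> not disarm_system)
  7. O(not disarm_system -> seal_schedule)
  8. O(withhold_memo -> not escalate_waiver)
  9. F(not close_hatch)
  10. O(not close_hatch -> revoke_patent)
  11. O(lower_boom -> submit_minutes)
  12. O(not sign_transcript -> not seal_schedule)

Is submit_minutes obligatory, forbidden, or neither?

Premise 11 is O(lower_boom -> submit_minutes), but O(lower_boom) is not derivable from the premises, so it does not yield O(submit_minutes).
No premise or chain of K-axiom applications forces O(submit_minutes), and none forces O(not submit_minutes). So submit_minutes is neither obligatory nor forbidden under these norms.

Neither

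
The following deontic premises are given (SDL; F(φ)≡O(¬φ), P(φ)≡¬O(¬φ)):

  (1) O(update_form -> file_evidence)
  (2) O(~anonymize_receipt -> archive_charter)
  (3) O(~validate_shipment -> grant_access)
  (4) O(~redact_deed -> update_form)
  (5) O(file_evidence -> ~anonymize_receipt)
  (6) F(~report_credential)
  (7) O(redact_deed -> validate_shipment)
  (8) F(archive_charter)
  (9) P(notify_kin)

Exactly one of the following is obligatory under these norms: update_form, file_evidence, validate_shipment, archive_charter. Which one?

validate_shipment

Premise 8 is F(archive_charter), i.e. O(~archive_charter).
The contrapositive of premise 2 (O(~anonymize_receipt -> archive_charter)) is O(~archive_charter -> anonymize_receipt), and O(~archive_charter) is already established, so O(anonymize_receipt).
Premise 5, O(file_evidence -> ~anonymize_receipt), contraposes to O(anonymize_receipt -> ~file_evidence); with O(anonymize_receipt) we get O(~file_evidence).
Premise 1 is O(update_form -> file_evidence); contrapositively O(~file_evidence -> ~update_form). Since O(~file_evidence) holds, K gives O(~update_form).
Premise 4 is O(~redact_deed -> update_form); contrapositively O(~update_form -> redact_deed). Since O(~update_form) holds, K gives O(redact_deed).
From O(redact_deed) and premise 7, O(redact_deed -> validate_shipment), we obtain O(validate_shipment).
So O(validate_shipment) holds — validate_shipment is obligatory. None of the other listed options is made obligatory by any chain of premises.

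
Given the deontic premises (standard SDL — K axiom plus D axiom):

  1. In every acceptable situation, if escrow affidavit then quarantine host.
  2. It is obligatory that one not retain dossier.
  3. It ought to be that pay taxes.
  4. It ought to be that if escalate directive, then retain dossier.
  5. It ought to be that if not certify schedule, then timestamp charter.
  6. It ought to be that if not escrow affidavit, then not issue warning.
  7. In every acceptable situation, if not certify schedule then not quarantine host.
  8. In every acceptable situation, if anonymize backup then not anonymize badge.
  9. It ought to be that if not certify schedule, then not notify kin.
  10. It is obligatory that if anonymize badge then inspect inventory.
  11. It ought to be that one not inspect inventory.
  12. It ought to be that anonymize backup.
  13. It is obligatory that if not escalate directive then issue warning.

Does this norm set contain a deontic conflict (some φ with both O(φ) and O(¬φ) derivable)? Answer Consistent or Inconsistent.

Premise 10 is O(anonymize_badge → inspect_inventory), but O(anonymize_badge) is not derivable from the premises, so it does not yield O(inspect_inventory).
So O(inspect_inventory) is not derivable, and the apparent clash with O(¬inspect_inventory) does not arise.
A world satisfying every obligation exists (e.g. anonymize_backup=true, anonymize_badge=false, certify_schedule=true, escalate_directive=false, escrow_affidavit=true, inspect_inventory=false, issue_warning=true, notify_kin=false, pay_taxes=true, quarantine_host=true, retain_dossier=false, timestamp_charter=false); no atom is both obligatory and forbidden, so the set is consistent.

Consistent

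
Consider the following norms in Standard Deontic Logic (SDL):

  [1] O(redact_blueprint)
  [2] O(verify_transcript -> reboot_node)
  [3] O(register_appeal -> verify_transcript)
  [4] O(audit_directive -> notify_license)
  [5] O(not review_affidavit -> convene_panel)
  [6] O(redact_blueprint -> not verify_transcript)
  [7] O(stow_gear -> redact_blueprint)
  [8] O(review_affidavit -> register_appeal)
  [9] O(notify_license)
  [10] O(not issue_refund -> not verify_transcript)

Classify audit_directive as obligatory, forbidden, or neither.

Premise 4 is O(audit_directive -> notify_license); even if O(notify_license) held, inferring O(audit_directive) would be affirming the consequent — invalid.
No premise or chain of K-axiom applications forces O(audit_directive), and none forces O(not audit_directive). So audit_directive is neither obligatory nor forbidden under these norms.

Neither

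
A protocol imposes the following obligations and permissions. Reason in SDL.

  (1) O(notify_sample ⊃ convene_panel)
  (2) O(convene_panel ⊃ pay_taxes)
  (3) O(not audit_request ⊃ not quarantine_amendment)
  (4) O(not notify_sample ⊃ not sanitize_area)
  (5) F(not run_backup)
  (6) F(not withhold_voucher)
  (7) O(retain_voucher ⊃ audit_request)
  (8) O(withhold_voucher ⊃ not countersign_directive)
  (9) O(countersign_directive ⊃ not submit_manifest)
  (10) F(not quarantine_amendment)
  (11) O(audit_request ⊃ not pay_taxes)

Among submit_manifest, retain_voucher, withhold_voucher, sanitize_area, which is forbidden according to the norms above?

F(not quarantine_amendment) at premise 10 means O(quarantine_amendment).
Premise 3 is O(not audit_request ⊃ not quarantine_amendment); contrapositively O(quarantine_amendment ⊃ audit_request). Since O(quarantine_amendment) holds, K gives O(audit_request).
Premise 11 is O(audit_request ⊃ not pay_taxes); since O(audit_request), deontic closure gives O(not pay_taxes).
Premise 2, O(convene_panel ⊃ pay_taxes), contraposes to O(not pay_taxes ⊃ not convene_panel); with O(not pay_taxes) we get O(not convene_panel).
The contrapositive of premise 1 (O(notify_sample ⊃ convene_panel)) is O(not convene_panel ⊃ not notify_sample), and O(not convene_panel) is already established, so O(not notify_sample).
Premise 4 is O(not notify_sample ⊃ not sanitize_area); since O(not notify_sample), deontic closure gives O(not sanitize_area).
So O(not sanitize_area) holds, i.e. sanitize_area is forbidden. None of the other listed options is forbidden under the premises.

sanitize_area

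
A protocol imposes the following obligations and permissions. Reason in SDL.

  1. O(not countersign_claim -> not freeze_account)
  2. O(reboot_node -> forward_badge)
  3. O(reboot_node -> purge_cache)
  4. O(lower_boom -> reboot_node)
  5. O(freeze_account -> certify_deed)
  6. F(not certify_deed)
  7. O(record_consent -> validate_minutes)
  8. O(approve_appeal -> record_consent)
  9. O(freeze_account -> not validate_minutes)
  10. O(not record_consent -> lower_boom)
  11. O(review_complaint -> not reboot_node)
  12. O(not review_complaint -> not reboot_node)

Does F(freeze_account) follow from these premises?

Yes

Premises 12 and 11 are O(not review_complaint -> not reboot_node) and O(review_complaint -> not reboot_node); every ideal world satisfies not review_complaint or review_complaint, so in either case not reboot_node holds — hence O(not reboot_node).
Premise 4, O(lower_boom -> reboot_node), contraposes to O(not reboot_node -> not lower_boom); with O(not reboot_node) we get O(not lower_boom).
Premise 10 is O(not record_consent -> lower_boom); contrapositively O(not lower_boom -> record_consent). Since O(not lower_boom) holds, K gives O(record_consent).
From O(record_consent) and premise 7, O(record_consent -> validate_minutes), we obtain O(validate_minutes).
Premise 9 is O(freeze_account -> not validate_minutes); contrapositively O(validate_minutes -> not freeze_account). Since O(validate_minutes) holds, K gives O(not freeze_account).
Premises 1, 2, 3, 5, 6, 8 do not contribute to this derivation.
So O(not freeze_account) holds, i.e. F(freeze_account). The claim follows.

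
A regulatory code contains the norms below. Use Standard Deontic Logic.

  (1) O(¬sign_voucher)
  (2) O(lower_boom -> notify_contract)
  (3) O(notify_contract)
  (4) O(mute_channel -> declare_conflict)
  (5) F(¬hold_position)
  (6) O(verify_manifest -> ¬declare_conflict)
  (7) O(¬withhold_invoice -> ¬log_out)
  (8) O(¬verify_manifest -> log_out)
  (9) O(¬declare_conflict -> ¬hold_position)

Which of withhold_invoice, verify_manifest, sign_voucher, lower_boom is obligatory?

withhold_invoice

F(¬hold_position) at premise 5 means O(hold_position).
Premise 9 is O(¬declare_conflict -> ¬hold_position); contrapositively O(hold_position -> declare_conflict). Since O(hold_position) holds, K gives O(declare_conflict).
The contrapositive of premise 6 (O(verify_manifest -> ¬declare_conflict)) is O(declare_conflict -> ¬verify_manifest), and O(declare_conflict) is already established, so O(¬verify_manifest).
With premise 8, O(¬verify_manifest -> log_out), the K-axiom yields O(log_out).
The contrapositive of premise 7 (O(¬withhold_invoice -> ¬log_out)) is O(log_out -> withhold_invoice), and O(log_out) is already established, so O(withhold_invoice).
So O(withhold_invoice) holds — withhold_invoice is obligatory. None of the other listed options is made obligatory by any chain of premises.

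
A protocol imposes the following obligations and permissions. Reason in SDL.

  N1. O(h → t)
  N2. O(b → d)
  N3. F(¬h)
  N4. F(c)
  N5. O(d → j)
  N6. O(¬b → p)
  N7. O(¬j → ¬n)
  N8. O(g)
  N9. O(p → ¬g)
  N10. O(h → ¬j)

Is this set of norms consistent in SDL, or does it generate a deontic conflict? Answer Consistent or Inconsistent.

Premise 8 states O(g) outright.
Premise 9 is O(p → ¬g); contrapositively O(g → ¬p). Since O(g) holds, K gives O(¬p).
The contrapositive of premise 6 (O(¬b → p)) is O(¬p → b), and O(¬p) is already established, so O(b).
Premise 2 is O(b → d); since O(b), deontic closure gives O(d).
Applying K to premise 5 (O(d → j)) and O(d) yields O(j).
The contrapositive of premise 10 (O(h → ¬j)) is O(j → ¬h), and O(j) is already established, so O(¬h).
But premise 3, F(¬h), means O(h).
We now have both O(¬h) and O(h) — h is simultaneously obligatory and forbidden, violating the D-axiom.

Inconsistent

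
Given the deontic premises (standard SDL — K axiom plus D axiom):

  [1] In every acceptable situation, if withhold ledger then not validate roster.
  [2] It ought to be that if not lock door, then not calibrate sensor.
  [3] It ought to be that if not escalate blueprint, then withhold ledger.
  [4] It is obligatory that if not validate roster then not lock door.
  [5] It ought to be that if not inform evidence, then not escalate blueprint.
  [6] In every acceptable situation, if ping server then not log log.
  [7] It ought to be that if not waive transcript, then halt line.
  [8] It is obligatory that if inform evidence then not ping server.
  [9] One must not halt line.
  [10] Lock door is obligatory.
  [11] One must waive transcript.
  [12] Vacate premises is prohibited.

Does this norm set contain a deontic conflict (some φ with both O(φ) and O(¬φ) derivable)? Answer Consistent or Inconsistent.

Premise 7 is O(¬waive_transcript → halt_line), but O(¬waive_transcript) is not derivable from the premises, so it does not yield O(halt_line).
So O(halt_line) is not derivable, and the apparent clash with O(¬halt_line) does not arise.
A world satisfying every obligation exists (e.g. calibrate_sensor=false, escalate_blueprint=true, halt_line=false, inform_evidence=true, lock_door=true, log_log=false, ping_server=false, vacate_premises=false, validate_roster=true, waive_transcript=true, withhold_ledger=false); no atom is both obligatory and forbidden, so the set is consistent.

Consistent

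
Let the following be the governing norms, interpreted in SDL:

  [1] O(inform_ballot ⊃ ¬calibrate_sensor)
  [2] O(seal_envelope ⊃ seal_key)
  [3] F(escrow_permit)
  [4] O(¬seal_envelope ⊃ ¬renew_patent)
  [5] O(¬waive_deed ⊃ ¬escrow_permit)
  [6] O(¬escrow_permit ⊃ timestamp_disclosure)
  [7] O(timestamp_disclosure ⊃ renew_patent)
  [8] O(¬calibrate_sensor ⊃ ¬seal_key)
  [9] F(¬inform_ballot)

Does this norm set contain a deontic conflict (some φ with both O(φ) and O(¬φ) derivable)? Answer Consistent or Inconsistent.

Inconsistent

F(escrow_permit) at premise 3 means O(¬escrow_permit).
Premise 6 is O(¬escrow_permit ⊃ timestamp_disclosure); since O(¬escrow_permit), deontic closure gives O(timestamp_disclosure).
Applying K to premise 7 (O(timestamp_disclosure ⊃ renew_patent)) and O(timestamp_disclosure) yields O(renew_patent).
Premise 4 is O(¬seal_envelope ⊃ ¬renew_patent); contrapositively O(renew_patent ⊃ seal_envelope). Since O(renew_patent) holds, K gives O(seal_envelope).
Premise 2 is O(seal_envelope ⊃ seal_key); since O(seal_envelope), deontic closure gives O(seal_key).
The contrapositive of premise 8 (O(¬calibrate_sensor ⊃ ¬seal_key)) is O(seal_key ⊃ calibrate_sensor), and O(seal_key) is already established, so O(calibrate_sensor).
The contrapositive of premise 1 (O(inform_ballot ⊃ ¬calibrate_sensor)) is O(calibrate_sensor ⊃ ¬inform_ballot), and O(calibrate_sensor) is already established, so O(¬inform_ballot).
But premise 9, F(¬inform_ballot), means O(inform_ballot).
We now have both O(¬inform_ballot) and O(inform_ballot) — inform_ballot is simultaneously obligatory and forbidden, violating the D-axiom.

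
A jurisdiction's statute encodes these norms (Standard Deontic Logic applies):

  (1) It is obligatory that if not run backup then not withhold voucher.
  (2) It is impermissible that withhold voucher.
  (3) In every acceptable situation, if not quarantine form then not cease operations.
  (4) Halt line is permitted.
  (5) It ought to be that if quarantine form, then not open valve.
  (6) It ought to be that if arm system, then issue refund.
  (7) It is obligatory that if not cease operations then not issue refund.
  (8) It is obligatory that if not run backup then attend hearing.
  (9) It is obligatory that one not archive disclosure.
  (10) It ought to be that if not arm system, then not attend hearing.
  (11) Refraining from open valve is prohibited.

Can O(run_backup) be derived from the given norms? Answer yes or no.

Yes

Premise 11 is F(¬open_valve), i.e. O(open_valve).
The contrapositive of premise 5 (O(quarantine_form → ¬open_valve)) is O(open_valve → ¬quarantine_form), and O(open_valve) is already established, so O(¬quarantine_form).
Applying K to premise 3 (O(¬quarantine_form → ¬cease_operations)) and O(¬quarantine_form) yields O(¬cease_operations).
Premise 7 is O(¬cease_operations → ¬issue_refund); since O(¬cease_operations), deontic closure gives O(¬issue_refund).
The contrapositive of premise 6 (O(arm_system → issue_refund)) is O(¬issue_refund → ¬arm_system), and O(¬issue_refund) is already established, so O(¬arm_system).
With premise 10, O(¬arm_system → ¬attend_hearing), the K-axiom yields O(¬attend_hearing).
Premise 8, O(¬run_backup → attend_hearing), contraposes to O(¬attend_hearing → run_backup); with O(¬attend_hearing) we get O(run_backup).
Premises 1, 2, 4, 9 do not contribute to this derivation.
So O(run_backup) follows.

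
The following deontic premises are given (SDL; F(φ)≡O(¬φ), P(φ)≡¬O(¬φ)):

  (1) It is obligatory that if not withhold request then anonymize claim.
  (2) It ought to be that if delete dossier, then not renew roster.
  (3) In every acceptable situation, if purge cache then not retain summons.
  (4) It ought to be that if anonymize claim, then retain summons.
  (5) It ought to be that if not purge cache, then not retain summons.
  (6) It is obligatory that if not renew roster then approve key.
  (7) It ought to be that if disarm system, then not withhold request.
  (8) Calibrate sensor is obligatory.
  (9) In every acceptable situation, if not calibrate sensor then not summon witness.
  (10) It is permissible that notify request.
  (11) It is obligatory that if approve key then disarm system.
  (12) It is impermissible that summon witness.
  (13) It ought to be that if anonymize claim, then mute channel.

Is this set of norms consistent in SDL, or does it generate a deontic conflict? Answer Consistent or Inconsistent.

Premise 9 is O(¬calibrate_sensor → ¬summon_witness); even if O(¬summon_witness) held, inferring O(¬calibrate_sensor) would be affirming the consequent — invalid.
So O(¬calibrate_sensor) is not derivable, and the apparent clash with O(calibrate_sensor) does not arise.
A world satisfying every obligation exists (e.g. anonymize_claim=false, approve_key=false, calibrate_sensor=true, delete_dossier=false, disarm_system=false, mute_channel=false, notify_request=false, purge_cache=false, renew_roster=true, retain_summons=false, summon_witness=false, withhold_request=true); no atom is both obligatory and forbidden, so the set is consistent.

Consistent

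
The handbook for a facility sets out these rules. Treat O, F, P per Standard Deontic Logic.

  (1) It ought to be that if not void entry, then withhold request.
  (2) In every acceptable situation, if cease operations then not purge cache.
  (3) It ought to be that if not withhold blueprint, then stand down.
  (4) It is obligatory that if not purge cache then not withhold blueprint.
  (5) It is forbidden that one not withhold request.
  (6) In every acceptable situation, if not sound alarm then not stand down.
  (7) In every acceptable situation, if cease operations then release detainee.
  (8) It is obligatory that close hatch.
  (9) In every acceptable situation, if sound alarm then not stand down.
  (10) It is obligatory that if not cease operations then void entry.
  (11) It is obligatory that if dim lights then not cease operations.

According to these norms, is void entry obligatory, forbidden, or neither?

Obligatory

By case analysis on sound_alarm: premise 9 gives O(sound_alarm → ¬stand_down) and premise 6 gives O(¬sound_alarm → ¬stand_down), so O(¬stand_down) either way.
Premise 3 is O(¬withhold_blueprint → stand_down); contrapositively O(¬stand_down → withhold_blueprint). Since O(¬stand_down) holds, K gives O(withhold_blueprint).
The contrapositive of premise 4 (O(¬purge_cache → ¬withhold_blueprint)) is O(withhold_blueprint → purge_cache), and O(withhold_blueprint) is already established, so O(purge_cache).
Premise 2, O(cease_operations → ¬purge_cache), contraposes to O(purge_cache → ¬cease_operations); with O(purge_cache) we get O(¬cease_operations).
Applying K to premise 10 (O(¬cease_operations → void_entry)) and O(¬cease_operations) yields O(void_entry).
Premises 1, 5, 7, 8, 11 do not contribute to this derivation.
Hence void_entry is obligatory.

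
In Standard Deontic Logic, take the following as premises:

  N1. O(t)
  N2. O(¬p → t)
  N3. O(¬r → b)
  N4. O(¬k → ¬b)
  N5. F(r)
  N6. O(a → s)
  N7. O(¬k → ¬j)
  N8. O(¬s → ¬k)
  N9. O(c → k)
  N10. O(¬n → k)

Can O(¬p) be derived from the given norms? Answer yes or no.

No

Premise 2 is O(¬p → t); even if O(t) held, inferring O(¬p) would be affirming the consequent — invalid.
No other premise forces O(¬p). An ideal world satisfying every premise can still have ¬p false, so O(¬p) is not derivable.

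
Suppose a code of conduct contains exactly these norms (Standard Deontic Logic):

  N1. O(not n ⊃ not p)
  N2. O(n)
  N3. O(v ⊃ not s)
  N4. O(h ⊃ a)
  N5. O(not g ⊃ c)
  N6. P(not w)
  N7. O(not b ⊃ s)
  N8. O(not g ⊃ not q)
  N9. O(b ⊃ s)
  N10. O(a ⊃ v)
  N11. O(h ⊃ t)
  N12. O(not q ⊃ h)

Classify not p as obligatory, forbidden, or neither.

Premise 1 is O(not n ⊃ not p), but O(not n) is not derivable from the premises, so it does not yield O(not p).
No premise or chain of K-axiom applications forces O(not p), and none forces O(p). So not p is neither obligatory nor forbidden under these norms.

Neither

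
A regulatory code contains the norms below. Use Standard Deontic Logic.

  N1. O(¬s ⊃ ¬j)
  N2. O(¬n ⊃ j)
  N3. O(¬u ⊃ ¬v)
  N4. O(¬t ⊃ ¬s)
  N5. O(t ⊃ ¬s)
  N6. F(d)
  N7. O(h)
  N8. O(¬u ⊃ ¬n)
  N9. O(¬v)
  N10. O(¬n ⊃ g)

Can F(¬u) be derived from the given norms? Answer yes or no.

By case analysis on t: premise 5 gives O(t ⊃ ¬s) and premise 4 gives O(¬t ⊃ ¬s), so O(¬s) either way.
Premise 1 is O(¬s ⊃ ¬j); since O(¬s), deontic closure gives O(¬j).
Premise 2, O(¬n ⊃ j), contraposes to O(¬j ⊃ n); with O(¬j) we get O(n).
The contrapositive of premise 8 (O(¬u ⊃ ¬n)) is O(n ⊃ u), and O(n) is already established, so O(u).
Premises 3, 6, 7, 9, 10 do not contribute to this derivation.
So O(u) holds, i.e. F(¬u). The claim follows.

Yes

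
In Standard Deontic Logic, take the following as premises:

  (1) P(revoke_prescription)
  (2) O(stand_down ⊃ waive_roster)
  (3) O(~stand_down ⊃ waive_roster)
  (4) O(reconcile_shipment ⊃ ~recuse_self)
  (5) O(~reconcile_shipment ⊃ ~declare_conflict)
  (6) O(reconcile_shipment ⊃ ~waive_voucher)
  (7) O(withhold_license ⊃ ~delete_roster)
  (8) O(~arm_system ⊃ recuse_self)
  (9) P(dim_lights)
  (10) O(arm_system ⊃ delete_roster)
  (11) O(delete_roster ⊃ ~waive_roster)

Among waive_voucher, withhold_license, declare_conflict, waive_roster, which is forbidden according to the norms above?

By case analysis on stand_down: premise 2 gives O(stand_down ⊃ waive_roster) and premise 3 gives O(~stand_down ⊃ waive_roster), so O(waive_roster) either way.
Premise 11 is O(delete_roster ⊃ ~waive_roster); contrapositively O(waive_roster ⊃ ~delete_roster). Since O(waive_roster) holds, K gives O(~delete_roster).
Premise 10 is O(arm_system ⊃ delete_roster); contrapositively O(~delete_roster ⊃ ~arm_system). Since O(~delete_roster) holds, K gives O(~arm_system).
Premise 8 is O(~arm_system ⊃ recuse_self); since O(~arm_system), deontic closure gives O(recuse_self).
Premise 4 is O(reconcile_shipment ⊃ ~recuse_self); contrapositively O(recuse_self ⊃ ~reconcile_shipment). Since O(recuse_self) holds, K gives O(~reconcile_shipment).
Premise 5 is O(~reconcile_shipment ⊃ ~declare_conflict); since O(~reconcile_shipment), deontic closure gives O(~declare_conflict).
So O(~declare_conflict) holds, i.e. declare_conflict is forbidden. None of the other listed options is forbidden under the premises.

declare_conflict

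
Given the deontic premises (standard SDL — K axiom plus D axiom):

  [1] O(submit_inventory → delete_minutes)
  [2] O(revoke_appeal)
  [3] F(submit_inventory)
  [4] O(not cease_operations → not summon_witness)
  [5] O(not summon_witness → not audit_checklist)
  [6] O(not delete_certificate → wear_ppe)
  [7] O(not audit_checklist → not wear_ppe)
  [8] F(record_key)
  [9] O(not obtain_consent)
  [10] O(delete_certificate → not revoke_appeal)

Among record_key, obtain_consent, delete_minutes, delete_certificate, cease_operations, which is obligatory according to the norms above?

Premise 2 states O(revoke_appeal) outright.
Premise 10 is O(delete_certificate → not revoke_appeal); contrapositively O(revoke_appeal → not delete_certificate). Since O(revoke_appeal) holds, K gives O(not delete_certificate).
With premise 6, O(not delete_certificate → wear_ppe), the K-axiom yields O(wear_ppe).
Premise 7 is O(not audit_checklist → not wear_ppe); contrapositively O(wear_ppe → audit_checklist). Since O(wear_ppe) holds, K gives O(audit_checklist).
Premise 5 is O(not summon_witness → not audit_checklist); contrapositively O(audit_checklist → summon_witness). Since O(audit_checklist) holds, K gives O(summon_witness).
Premise 4, O(not cease_operations → not summon_witness), contraposes to O(summon_witness → cease_operations); with O(summon_witness) we get O(cease_operations).
So O(cease_operations) holds — cease_operations is obligatory. None of the other listed options is made obligatory by any chain of premises.

cease_operations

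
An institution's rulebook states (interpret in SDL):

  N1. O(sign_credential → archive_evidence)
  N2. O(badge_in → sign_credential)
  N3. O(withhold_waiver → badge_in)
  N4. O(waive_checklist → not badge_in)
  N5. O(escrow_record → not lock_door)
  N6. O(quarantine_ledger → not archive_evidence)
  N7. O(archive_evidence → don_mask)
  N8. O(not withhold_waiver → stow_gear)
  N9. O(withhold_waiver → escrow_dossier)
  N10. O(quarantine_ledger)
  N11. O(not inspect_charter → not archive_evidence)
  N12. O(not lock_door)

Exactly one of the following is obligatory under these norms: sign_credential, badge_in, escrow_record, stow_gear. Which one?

From premise 10 we have O(quarantine_ledger).
From O(quarantine_ledger) and premise 6, O(quarantine_ledger → not archive_evidence), we obtain O(not archive_evidence).
Premise 1, O(sign_credential → archive_evidence), contraposes to O(not archive_evidence → not sign_credential); with O(not archive_evidence) we get O(not sign_credential).
The contrapositive of premise 2 (O(badge_in → sign_credential)) is O(not sign_credential → not badge_in), and O(not sign_credential) is already established, so O(not badge_in).
Premise 3 is O(withhold_waiver → badge_in); contrapositively O(not badge_in → not withhold_waiver). Since O(not badge_in) holds, K gives O(not withhold_waiver).
Premise 8 is O(not withhold_waiver → stow_gear); since O(not withhold_waiver), deontic closure gives O(stow_gear).
So O(stow_gear) holds — stow_gear is obligatory. None of the other listed options is made obligatory by any chain of premises.

stow_gear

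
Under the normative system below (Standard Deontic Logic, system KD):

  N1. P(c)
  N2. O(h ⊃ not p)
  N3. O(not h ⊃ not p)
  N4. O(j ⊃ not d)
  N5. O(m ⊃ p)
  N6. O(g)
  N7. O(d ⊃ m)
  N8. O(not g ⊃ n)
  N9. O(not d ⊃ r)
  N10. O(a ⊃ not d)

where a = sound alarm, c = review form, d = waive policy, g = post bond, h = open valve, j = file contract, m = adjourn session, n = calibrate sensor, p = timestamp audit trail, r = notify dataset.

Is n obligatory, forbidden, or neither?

Premise 8 is O(not g ⊃ n), but O(not g) is not derivable from the premises, so it does not yield O(n).
No premise or chain of K-axiom applications forces O(n), and none forces O(not n). So n is neither obligatory nor forbidden under these norms.

Neither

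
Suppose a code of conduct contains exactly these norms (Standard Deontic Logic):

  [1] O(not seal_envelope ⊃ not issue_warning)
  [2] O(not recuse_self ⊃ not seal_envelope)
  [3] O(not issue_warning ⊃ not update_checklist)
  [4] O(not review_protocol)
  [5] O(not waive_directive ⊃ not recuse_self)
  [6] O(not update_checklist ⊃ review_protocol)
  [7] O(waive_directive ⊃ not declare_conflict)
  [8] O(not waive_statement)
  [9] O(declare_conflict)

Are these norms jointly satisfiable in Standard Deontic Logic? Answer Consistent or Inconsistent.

Premise 4 states O(not review_protocol) outright.
The contrapositive of premise 6 (O(not update_checklist ⊃ review_protocol)) is O(not review_protocol ⊃ update_checklist), and O(not review_protocol) is already established, so O(update_checklist).
Premise 3 is O(not issue_warning ⊃ not update_checklist); contrapositively O(update_checklist ⊃ issue_warning). Since O(update_checklist) holds, K gives O(issue_warning).
The contrapositive of premise 1 (O(not seal_envelope ⊃ not issue_warning)) is O(issue_warning ⊃ seal_envelope), and O(issue_warning) is already established, so O(seal_envelope).
Premise 2 is O(not recuse_self ⊃ not seal_envelope); contrapositively O(seal_envelope ⊃ recuse_self). Since O(seal_envelope) holds, K gives O(recuse_self).
The contrapositive of premise 5 (O(not waive_directive ⊃ not recuse_self)) is O(recuse_self ⊃ waive_directive), and O(recuse_self) is already established, so O(waive_directive).
Premise 7 is O(waive_directive ⊃ not declare_conflict); since O(waive_directive), deontic closure gives O(not declare_conflict).
But premise 9 directly asserts O(declare_conflict).
We now have both O(not declare_conflict) and O(declare_conflict) — declare_conflict is simultaneously obligatory and forbidden, violating the D-axiom.

Inconsistent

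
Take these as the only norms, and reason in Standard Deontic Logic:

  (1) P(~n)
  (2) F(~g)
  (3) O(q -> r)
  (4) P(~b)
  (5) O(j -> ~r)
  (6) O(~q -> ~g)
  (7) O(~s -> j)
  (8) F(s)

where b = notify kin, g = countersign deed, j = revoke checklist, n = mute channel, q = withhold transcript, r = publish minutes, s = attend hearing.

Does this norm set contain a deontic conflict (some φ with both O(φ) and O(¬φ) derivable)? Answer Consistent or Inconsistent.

Premise 2 is F(~g), i.e. O(g).
Premise 6 is O(~q -> ~g); contrapositively O(g -> q). Since O(g) holds, K gives O(q).
From O(q) and premise 3, O(q -> r), we obtain O(r).
Premise 5, O(j -> ~r), contraposes to O(r -> ~j); with O(r) we get O(~j).
The contrapositive of premise 7 (O(~s -> j)) is O(~j -> s), and O(~j) is already established, so O(s).
Yet premise 8 is F(s), i.e. O(~s).
We now have both O(s) and O(~s) — s is simultaneously obligatory and forbidden, violating the D-axiom.

Inconsistent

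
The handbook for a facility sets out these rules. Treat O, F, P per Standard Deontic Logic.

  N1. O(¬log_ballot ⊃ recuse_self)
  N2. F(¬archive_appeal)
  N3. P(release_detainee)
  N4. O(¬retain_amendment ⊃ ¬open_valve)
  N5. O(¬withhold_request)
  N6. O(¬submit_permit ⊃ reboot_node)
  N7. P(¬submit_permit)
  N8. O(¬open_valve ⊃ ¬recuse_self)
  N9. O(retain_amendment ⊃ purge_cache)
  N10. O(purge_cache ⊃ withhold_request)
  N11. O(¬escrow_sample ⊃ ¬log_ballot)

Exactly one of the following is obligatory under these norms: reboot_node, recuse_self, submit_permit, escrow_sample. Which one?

Premise 5 gives O(¬withhold_request).
Premise 10, O(purge_cache ⊃ withhold_request), contraposes to O(¬withhold_request ⊃ ¬purge_cache); with O(¬withhold_request) we get O(¬purge_cache).
The contrapositive of premise 9 (O(retain_amendment ⊃ purge_cache)) is O(¬purge_cache ⊃ ¬retain_amendment), and O(¬purge_cache) is already established, so O(¬retain_amendment).
Applying K to premise 4 (O(¬retain_amendment ⊃ ¬open_valve)) and O(¬retain_amendment) yields O(¬open_valve).
From O(¬open_valve) and premise 8, O(¬open_valve ⊃ ¬recuse_self), we obtain O(¬recuse_self).
Premise 1 is O(¬log_ballot ⊃ recuse_self); contrapositively O(¬recuse_self ⊃ log_ballot). Since O(¬recuse_self) holds, K gives O(log_ballot).
The contrapositive of premise 11 (O(¬escrow_sample ⊃ ¬log_ballot)) is O(log_ballot ⊃ escrow_sample), and O(log_ballot) is already established, so O(escrow_sample).
So O(escrow_sample) holds — escrow_sample is obligatory. None of the other listed options is made obligatory by any chain of premises.

escrow_sample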